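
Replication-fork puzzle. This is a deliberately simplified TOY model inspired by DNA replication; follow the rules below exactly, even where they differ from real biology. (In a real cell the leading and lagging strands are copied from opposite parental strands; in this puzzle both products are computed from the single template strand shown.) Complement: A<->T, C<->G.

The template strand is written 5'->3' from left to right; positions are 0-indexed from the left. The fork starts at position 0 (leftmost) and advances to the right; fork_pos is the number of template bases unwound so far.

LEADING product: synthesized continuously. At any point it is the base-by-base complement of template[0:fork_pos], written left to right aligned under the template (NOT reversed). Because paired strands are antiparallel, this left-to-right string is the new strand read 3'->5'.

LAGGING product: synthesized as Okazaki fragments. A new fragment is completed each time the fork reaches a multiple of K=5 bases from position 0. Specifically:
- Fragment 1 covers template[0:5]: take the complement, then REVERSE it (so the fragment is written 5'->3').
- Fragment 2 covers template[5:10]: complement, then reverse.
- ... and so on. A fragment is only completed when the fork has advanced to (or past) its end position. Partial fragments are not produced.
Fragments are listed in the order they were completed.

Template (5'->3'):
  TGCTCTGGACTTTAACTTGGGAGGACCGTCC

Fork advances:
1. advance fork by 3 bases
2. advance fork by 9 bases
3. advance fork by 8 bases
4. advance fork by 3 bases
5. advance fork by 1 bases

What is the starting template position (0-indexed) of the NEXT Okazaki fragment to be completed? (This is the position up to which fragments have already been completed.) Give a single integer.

Step 1: advance 3 -> fork_pos = 0 + 3 = 3. Next multiple of 5 is 5 (not reached); still 0 fragment(s).
Step 2: advance 9 -> fork_pos = 3 + 9 = 12. Reached multiple(s) of 5: 5, 10 -> fragments 1-2 completed (2 total).
Step 3: advance 8 -> fork_pos = 12 + 8 = 20. Reached multiple(s) of 5: 15, 20 -> fragments 3-4 completed (4 total).
Step 4: advance 3 -> fork_pos = 20 + 3 = 23. Next multiple of 5 is 25 (not reached); still 4 fragment(s).
Step 5: advance 1 -> fork_pos = 23 + 1 = 24. Next multiple of 5 is 25 (not reached); still 4 fragment(s).
4 fragment(s) completed, covering template[0:20] (4 x 5 = 20). The next fragment, fragment 5, covers template[20:25], so it starts at position 20.

Answer: 20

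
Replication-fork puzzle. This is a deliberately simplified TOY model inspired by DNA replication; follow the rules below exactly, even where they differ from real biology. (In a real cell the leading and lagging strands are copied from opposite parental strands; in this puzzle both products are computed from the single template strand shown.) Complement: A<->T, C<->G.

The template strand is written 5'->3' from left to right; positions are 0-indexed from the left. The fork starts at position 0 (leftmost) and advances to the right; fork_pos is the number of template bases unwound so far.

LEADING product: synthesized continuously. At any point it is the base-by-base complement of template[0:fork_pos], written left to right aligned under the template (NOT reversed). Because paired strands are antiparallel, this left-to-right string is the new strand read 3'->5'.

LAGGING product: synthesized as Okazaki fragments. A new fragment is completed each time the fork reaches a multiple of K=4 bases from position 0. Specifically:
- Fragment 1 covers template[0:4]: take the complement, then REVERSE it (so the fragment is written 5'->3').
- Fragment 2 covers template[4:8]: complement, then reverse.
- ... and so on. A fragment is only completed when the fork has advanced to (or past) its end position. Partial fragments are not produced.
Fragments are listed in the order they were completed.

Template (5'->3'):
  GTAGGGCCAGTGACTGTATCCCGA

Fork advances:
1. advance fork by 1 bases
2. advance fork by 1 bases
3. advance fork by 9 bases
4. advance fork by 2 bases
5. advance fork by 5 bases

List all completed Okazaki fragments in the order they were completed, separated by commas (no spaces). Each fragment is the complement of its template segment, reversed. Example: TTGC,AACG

Step 1: advance 1 -> fork_pos = 0 + 1 = 1. Next multiple of 4 is 4 (not reached); still 0 fragment(s).
Step 2: advance 1 -> fork_pos = 1 + 1 = 2. Next multiple of 4 is 4 (not reached); still 0 fragment(s).
Step 3: advance 9 -> fork_pos = 2 + 9 = 11. Reached multiple(s) of 4: 4, 8 -> fragments 1-2 completed (2 total).
Step 4: advance 2 -> fork_pos = 11 + 2 = 13. Reached multiple(s) of 4: 12 -> fragment 3 completed (3 total).
Step 5: advance 5 -> fork_pos = 13 + 5 = 18. Reached multiple(s) of 4: 16 -> fragment 4 completed (4 total).
Final fork_pos = 18, so 4 fragment(s) are complete. Build each: template segment -> complement -> reverse.
Fragment 1: template[0:4] = GTAG -> complement CATC -> reversed CTAC
Fragment 2: template[4:8] = GGCC -> complement CCGG -> reversed GGCC
Fragment 3: template[8:12] = AGTG -> complement TCAC -> reversed CACT
Fragment 4: template[12:16] = ACTG -> complement TGAC -> reversed CAGT

Answer: CTAC,GGCC,CACT,CAGT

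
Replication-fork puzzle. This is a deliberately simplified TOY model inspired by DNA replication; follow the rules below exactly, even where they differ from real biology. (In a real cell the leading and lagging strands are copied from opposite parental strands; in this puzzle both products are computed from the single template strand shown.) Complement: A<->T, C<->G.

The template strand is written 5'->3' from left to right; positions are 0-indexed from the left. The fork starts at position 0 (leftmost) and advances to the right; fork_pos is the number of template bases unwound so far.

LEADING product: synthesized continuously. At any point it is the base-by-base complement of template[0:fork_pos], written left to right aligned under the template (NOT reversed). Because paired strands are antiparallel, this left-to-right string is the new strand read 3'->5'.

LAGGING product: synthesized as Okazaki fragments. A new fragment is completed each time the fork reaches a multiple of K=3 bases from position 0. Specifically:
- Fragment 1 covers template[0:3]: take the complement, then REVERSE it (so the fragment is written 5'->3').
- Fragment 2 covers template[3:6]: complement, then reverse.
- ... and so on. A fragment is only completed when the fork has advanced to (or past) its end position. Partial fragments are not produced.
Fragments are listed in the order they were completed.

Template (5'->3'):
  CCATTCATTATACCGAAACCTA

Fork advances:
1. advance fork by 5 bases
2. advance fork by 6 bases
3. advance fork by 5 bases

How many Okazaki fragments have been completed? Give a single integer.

Step 1: advance 5 -> fork_pos = 0 + 5 = 5. Reached multiple(s) of 3: 3 -> fragment 1 completed (1 total).
Step 2: advance 6 -> fork_pos = 5 + 6 = 11. Reached multiple(s) of 3: 6, 9 -> fragments 2-3 completed (3 total).
Step 3: advance 5 -> fork_pos = 11 + 5 = 16. Reached multiple(s) of 3: 12, 15 -> fragments 4-5 completed (5 total).
Check: final fork_pos = 16; the multiples of 3 that are <= 16 are 3..15 -> 16 // 3 = 5 completed fragment(s).

Answer: 5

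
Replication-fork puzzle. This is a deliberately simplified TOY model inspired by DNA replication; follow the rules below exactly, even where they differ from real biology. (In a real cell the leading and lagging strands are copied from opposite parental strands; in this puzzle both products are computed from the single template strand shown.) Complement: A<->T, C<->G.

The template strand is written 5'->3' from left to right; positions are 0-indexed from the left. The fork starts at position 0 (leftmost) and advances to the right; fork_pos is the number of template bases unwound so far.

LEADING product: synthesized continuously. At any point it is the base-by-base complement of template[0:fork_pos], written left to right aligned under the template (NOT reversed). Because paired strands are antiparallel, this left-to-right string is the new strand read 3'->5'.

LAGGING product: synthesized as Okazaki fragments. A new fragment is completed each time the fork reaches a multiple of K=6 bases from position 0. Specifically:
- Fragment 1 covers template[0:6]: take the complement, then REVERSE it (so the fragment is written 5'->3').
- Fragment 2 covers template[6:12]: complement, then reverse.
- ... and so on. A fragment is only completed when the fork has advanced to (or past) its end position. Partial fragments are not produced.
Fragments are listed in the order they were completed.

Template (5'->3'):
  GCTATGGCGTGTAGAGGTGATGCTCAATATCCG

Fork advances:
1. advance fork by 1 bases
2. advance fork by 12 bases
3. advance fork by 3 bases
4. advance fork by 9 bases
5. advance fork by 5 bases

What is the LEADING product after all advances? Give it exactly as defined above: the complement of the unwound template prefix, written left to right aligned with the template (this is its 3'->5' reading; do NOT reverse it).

Step 1: advance 1 -> fork_pos = 0 + 1 = 1.
Step 2: advance 12 -> fork_pos = 1 + 12 = 13.
Step 3: advance 3 -> fork_pos = 13 + 3 = 16.
Step 4: advance 9 -> fork_pos = 16 + 9 = 25.
Step 5: advance 5 -> fork_pos = 25 + 5 = 30.
Unwound prefix: template[0:30] = GCTATGGCGTGTAGAGGTGATGCTCAATAT
Complement it base by base (A<->T, C<->G), keeping left-to-right order:
  [0:5] GCTAT -> CGATA
  [5:10] GGCGT -> CCGCA
  [10:15] GTAGA -> CATCT
  [15:20] GGTGA -> CCACT
  [20:25] TGCTC -> ACGAG
  [25:30] AATAT -> TTATA
Concatenate: CGATACCGCACATCTCCACTACGAGTTATA (length 30; written aligned with the template, i.e. 3'->5').

Answer: CGATACCGCACATCTCCACTACGAGTTATA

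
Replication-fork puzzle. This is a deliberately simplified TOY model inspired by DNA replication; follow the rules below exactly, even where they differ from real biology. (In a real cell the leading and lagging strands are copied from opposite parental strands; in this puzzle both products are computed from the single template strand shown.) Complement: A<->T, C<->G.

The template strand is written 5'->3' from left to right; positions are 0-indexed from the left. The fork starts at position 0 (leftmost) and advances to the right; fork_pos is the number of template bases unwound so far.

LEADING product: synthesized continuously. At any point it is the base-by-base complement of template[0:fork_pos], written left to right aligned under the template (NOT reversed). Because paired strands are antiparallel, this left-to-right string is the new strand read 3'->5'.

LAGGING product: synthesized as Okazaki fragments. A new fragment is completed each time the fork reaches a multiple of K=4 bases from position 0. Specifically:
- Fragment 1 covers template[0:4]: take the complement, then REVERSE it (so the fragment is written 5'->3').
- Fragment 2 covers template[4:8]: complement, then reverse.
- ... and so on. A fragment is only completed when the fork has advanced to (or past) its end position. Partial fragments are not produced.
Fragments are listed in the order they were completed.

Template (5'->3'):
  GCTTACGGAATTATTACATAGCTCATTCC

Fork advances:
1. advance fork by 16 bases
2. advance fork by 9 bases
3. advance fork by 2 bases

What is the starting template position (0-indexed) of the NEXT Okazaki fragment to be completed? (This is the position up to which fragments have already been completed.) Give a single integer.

Step 1: advance 16 -> fork_pos = 0 + 16 = 16. Reached multiple(s) of 4: 4, 8, 12, 16 -> fragments 1-4 completed (4 total).
Step 2: advance 9 -> fork_pos = 16 + 9 = 25. Reached multiple(s) of 4: 20, 24 -> fragments 5-6 completed (6 total).
Step 3: advance 2 -> fork_pos = 25 + 2 = 27. Next multiple of 4 is 28 (not reached); still 6 fragment(s).
6 fragment(s) completed, covering template[0:24] (6 x 4 = 24). The next fragment, fragment 7, covers template[24:28], so it starts at position 24.

Answer: 24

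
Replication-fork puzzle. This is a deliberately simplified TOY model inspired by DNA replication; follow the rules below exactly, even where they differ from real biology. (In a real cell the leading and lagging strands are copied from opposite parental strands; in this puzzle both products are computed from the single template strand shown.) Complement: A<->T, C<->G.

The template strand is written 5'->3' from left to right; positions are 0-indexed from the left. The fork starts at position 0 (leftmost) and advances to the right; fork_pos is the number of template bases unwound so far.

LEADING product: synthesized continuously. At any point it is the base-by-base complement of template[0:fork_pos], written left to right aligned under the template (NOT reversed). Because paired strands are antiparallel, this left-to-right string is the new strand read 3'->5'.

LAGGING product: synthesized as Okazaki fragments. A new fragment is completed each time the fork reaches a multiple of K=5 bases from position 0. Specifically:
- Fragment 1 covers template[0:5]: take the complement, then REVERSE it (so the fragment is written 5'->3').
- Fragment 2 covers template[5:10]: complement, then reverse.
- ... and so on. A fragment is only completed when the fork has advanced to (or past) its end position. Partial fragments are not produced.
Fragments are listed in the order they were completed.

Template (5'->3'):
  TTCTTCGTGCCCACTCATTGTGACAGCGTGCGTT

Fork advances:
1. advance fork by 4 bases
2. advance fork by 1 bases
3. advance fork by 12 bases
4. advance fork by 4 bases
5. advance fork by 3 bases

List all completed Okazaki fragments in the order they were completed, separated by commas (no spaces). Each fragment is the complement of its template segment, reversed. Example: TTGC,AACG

Step 1: advance 4 -> fork_pos = 0 + 4 = 4. Next multiple of 5 is 5 (not reached); still 0 fragment(s).
Step 2: advance 1 -> fork_pos = 4 + 1 = 5. Reached multiple(s) of 5: 5 -> fragment 1 completed (1 total).
Step 3: advance 12 -> fork_pos = 5 + 12 = 17. Reached multiple(s) of 5: 10, 15 -> fragments 2-3 completed (3 total).
Step 4: advance 4 -> fork_pos = 17 + 4 = 21. Reached multiple(s) of 5: 20 -> fragment 4 completed (4 total).
Step 5: advance 3 -> fork_pos = 21 + 3 = 24. Next multiple of 5 is 25 (not reached); still 4 fragment(s).
Final fork_pos = 24, so 4 fragment(s) are complete. Build each: template segment -> complement -> reverse.
Fragment 1: template[0:5] = TTCTT -> complement AAGAA -> reversed AAGAA
Fragment 2: template[5:10] = CGTGC -> complement GCACG -> reversed GCACG
Fragment 3: template[10:15] = CCACT -> complement GGTGA -> reversed AGTGG
Fragment 4: template[15:20] = CATTG -> complement GTAAC -> reversed CAATG

Answer: AAGAA,GCACG,AGTGG,CAATG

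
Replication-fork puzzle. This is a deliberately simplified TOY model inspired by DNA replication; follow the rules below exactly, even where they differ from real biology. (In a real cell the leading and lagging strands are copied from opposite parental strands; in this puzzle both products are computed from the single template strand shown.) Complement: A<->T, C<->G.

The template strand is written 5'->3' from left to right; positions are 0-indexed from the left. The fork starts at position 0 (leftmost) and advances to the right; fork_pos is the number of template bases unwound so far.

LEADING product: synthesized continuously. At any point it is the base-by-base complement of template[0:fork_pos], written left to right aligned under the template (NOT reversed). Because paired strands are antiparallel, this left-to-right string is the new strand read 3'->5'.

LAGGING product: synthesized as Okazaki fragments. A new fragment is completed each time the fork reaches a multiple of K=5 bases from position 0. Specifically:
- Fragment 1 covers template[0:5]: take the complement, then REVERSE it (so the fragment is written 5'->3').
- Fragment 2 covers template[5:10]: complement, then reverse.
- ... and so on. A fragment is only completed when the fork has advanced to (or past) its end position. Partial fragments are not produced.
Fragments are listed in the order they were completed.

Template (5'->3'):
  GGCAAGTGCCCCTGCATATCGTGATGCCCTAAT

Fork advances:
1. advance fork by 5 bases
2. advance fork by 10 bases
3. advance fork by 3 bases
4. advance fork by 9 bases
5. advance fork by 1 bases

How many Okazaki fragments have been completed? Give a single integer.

Step 1: advance 5 -> fork_pos = 0 + 5 = 5. Reached multiple(s) of 5: 5 -> fragment 1 completed (1 total).
Step 2: advance 10 -> fork_pos = 5 + 10 = 15. Reached multiple(s) of 5: 10, 15 -> fragments 2-3 completed (3 total).
Step 3: advance 3 -> fork_pos = 15 + 3 = 18. Next multiple of 5 is 20 (not reached); still 3 fragment(s).
Step 4: advance 9 -> fork_pos = 18 + 9 = 27. Reached multiple(s) of 5: 20, 25 -> fragments 4-5 completed (5 total).
Step 5: advance 1 -> fork_pos = 27 + 1 = 28. Next multiple of 5 is 30 (not reached); still 5 fragment(s).
Check: final fork_pos = 28; the multiples of 5 that are <= 28 are 5..25 -> 28 // 5 = 5 completed fragment(s).

Answer: 5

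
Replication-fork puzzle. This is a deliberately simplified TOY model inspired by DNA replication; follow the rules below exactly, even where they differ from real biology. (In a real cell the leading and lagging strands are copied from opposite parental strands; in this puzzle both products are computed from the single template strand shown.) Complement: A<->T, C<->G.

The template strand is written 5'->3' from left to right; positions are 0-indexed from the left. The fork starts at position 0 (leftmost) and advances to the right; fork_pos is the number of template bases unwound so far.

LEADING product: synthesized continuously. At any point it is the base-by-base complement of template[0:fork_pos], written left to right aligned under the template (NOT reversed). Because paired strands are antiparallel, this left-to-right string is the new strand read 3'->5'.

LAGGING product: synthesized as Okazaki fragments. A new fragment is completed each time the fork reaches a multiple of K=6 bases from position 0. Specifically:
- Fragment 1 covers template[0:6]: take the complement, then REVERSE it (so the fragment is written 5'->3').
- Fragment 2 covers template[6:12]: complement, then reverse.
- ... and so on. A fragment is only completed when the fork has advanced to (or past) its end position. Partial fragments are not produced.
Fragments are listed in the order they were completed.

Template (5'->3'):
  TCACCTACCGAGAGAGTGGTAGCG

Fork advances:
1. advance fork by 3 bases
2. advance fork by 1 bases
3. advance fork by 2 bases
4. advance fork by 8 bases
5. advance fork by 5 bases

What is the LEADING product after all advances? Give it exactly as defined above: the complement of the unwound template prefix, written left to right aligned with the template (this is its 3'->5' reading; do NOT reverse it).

Answer: AGTGGATGGCTCTCTCACC

Derivation:
Step 1: advance 3 -> fork_pos = 0 + 3 = 3.
Step 2: advance 1 -> fork_pos = 3 + 1 = 4.
Step 3: advance 2 -> fork_pos = 4 + 2 = 6.
Step 4: advance 8 -> fork_pos = 6 + 8 = 14.
Step 5: advance 5 -> fork_pos = 14 + 5 = 19.
Unwound prefix: template[0:19] = TCACCTACCGAGAGAGTGG
Complement it base by base (A<->T, C<->G), keeping left-to-right order:
  [0:5] TCACC -> AGTGG
  [5:10] TACCG -> ATGGC
  [10:15] AGAGA -> TCTCT
  [15:19] GTGG -> CACC
Concatenate: AGTGGATGGCTCTCTCACC (length 19; written aligned with the template, i.e. 3'->5').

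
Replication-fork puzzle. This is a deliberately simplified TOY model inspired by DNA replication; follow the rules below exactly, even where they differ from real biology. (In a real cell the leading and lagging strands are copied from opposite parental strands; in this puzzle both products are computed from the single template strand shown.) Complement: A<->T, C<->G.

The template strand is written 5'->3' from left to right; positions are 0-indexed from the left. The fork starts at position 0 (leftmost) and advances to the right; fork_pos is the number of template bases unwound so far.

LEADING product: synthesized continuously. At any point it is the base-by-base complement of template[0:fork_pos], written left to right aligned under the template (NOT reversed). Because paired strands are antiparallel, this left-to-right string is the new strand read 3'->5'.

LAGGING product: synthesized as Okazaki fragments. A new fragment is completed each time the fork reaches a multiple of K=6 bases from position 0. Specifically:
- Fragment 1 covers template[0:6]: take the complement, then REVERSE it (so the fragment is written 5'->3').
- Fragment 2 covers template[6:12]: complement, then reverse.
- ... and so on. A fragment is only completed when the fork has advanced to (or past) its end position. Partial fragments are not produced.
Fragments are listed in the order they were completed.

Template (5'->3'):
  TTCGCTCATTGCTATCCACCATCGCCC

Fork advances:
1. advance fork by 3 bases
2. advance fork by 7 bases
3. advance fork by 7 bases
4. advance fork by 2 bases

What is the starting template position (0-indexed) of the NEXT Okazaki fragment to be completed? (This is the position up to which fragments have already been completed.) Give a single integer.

Step 1: advance 3 -> fork_pos = 0 + 3 = 3. Next multiple of 6 is 6 (not reached); still 0 fragment(s).
Step 2: advance 7 -> fork_pos = 3 + 7 = 10. Reached multiple(s) of 6: 6 -> fragment 1 completed (1 total).
Step 3: advance 7 -> fork_pos = 10 + 7 = 17. Reached multiple(s) of 6: 12 -> fragment 2 completed (2 total).
Step 4: advance 2 -> fork_pos = 17 + 2 = 19. Reached multiple(s) of 6: 18 -> fragment 3 completed (3 total).
3 fragment(s) completed, covering template[0:18] (3 x 6 = 18). The next fragment, fragment 4, covers template[18:24], so it starts at position 18.

Answer: 18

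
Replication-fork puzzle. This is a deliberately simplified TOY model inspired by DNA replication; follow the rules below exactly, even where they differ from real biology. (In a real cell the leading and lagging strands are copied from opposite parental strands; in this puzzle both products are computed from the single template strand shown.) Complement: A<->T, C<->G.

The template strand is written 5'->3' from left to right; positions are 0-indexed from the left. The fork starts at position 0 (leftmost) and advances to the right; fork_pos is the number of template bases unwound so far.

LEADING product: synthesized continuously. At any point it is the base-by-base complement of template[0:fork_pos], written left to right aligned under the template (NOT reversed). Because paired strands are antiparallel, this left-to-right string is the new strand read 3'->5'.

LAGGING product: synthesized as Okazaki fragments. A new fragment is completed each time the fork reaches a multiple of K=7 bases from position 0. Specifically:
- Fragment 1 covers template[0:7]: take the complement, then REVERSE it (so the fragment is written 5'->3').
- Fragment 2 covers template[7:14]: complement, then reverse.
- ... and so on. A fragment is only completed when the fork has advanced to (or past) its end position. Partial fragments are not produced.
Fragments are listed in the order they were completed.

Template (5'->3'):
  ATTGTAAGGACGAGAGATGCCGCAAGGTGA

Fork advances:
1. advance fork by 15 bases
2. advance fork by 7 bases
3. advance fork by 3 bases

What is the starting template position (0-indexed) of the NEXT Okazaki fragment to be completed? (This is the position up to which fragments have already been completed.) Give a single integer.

Step 1: advance 15 -> fork_pos = 0 + 15 = 15. Reached multiple(s) of 7: 7, 14 -> fragments 1-2 completed (2 total).
Step 2: advance 7 -> fork_pos = 15 + 7 = 22. Reached multiple(s) of 7: 21 -> fragment 3 completed (3 total).
Step 3: advance 3 -> fork_pos = 22 + 3 = 25. Next multiple of 7 is 28 (not reached); still 3 fragment(s).
3 fragment(s) completed, covering template[0:21] (3 x 7 = 21). The next fragment, fragment 4, covers template[21:28], so it starts at position 21.

Answer: 21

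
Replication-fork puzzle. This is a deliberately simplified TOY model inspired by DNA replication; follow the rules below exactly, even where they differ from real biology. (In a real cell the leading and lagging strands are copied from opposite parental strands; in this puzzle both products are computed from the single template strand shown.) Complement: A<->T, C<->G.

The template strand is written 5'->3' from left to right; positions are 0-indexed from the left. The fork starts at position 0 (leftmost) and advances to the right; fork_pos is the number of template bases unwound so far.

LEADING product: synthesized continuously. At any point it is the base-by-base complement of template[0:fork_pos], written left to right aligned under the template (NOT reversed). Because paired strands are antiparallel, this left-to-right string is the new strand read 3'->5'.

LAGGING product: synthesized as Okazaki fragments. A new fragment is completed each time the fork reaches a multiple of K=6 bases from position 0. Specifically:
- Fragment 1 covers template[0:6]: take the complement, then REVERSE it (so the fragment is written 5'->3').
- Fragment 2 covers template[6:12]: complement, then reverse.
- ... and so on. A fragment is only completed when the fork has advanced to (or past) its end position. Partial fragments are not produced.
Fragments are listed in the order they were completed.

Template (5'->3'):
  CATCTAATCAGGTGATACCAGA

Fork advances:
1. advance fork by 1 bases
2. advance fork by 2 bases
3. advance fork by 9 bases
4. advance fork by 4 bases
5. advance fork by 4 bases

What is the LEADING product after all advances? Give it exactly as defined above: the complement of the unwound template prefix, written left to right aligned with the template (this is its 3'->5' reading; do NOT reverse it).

Answer: GTAGATTAGTCCACTATGGT

Derivation:
Step 1: advance 1 -> fork_pos = 0 + 1 = 1.
Step 2: advance 2 -> fork_pos = 1 + 2 = 3.
Step 3: advance 9 -> fork_pos = 3 + 9 = 12.
Step 4: advance 4 -> fork_pos = 12 + 4 = 16.
Step 5: advance 4 -> fork_pos = 16 + 4 = 20.
Unwound prefix: template[0:20] = CATCTAATCAGGTGATACCA
Complement it base by base (A<->T, C<->G), keeping left-to-right order:
  [0:5] CATCT -> GTAGA
  [5:10] AATCA -> TTAGT
  [10:15] GGTGA -> CCACT
  [15:20] TACCA -> ATGGT
Concatenate: GTAGATTAGTCCACTATGGT (length 20; written aligned with the template, i.e. 3'->5').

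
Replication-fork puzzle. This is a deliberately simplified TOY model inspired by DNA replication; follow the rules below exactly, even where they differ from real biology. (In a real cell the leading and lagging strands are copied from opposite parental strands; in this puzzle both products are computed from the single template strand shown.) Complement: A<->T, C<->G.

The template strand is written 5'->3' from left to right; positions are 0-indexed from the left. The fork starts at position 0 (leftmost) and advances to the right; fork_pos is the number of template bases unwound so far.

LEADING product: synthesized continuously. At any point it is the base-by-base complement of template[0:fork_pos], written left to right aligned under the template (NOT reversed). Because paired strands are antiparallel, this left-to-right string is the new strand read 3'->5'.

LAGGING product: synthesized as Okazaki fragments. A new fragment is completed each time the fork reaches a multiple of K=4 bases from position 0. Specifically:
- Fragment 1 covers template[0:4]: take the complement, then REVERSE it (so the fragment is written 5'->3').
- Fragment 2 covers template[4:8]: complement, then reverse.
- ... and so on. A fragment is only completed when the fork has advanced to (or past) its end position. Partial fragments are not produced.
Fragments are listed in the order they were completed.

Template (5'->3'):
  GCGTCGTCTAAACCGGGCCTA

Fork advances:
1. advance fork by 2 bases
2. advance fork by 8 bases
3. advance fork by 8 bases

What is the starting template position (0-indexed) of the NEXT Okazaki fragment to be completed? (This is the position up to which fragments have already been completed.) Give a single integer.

Answer: 16

Derivation:
Step 1: advance 2 -> fork_pos = 0 + 2 = 2. Next multiple of 4 is 4 (not reached); still 0 fragment(s).
Step 2: advance 8 -> fork_pos = 2 + 8 = 10. Reached multiple(s) of 4: 4, 8 -> fragments 1-2 completed (2 total).
Step 3: advance 8 -> fork_pos = 10 + 8 = 18. Reached multiple(s) of 4: 12, 16 -> fragments 3-4 completed (4 total).
4 fragment(s) completed, covering template[0:16] (4 x 4 = 16). The next fragment, fragment 5, covers template[16:20], so it starts at position 16.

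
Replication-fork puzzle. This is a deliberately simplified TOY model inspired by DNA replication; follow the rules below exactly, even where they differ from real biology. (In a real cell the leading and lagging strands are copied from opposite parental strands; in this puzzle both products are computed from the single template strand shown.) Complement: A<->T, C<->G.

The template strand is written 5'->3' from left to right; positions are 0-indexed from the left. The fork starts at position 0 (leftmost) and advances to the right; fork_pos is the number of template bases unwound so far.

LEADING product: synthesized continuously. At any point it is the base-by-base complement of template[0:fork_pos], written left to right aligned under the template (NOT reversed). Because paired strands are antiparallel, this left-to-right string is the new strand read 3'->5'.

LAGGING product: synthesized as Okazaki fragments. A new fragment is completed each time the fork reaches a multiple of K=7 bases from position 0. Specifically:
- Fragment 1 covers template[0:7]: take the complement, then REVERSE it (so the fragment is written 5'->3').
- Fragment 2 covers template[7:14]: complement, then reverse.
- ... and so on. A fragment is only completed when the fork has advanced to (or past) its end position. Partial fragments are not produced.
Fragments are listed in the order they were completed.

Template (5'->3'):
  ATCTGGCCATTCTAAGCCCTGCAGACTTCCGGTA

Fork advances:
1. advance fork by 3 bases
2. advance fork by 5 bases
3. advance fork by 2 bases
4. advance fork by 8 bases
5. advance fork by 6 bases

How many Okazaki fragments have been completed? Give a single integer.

Step 1: advance 3 -> fork_pos = 0 + 3 = 3. Next multiple of 7 is 7 (not reached); still 0 fragment(s).
Step 2: advance 5 -> fork_pos = 3 + 5 = 8. Reached multiple(s) of 7: 7 -> fragment 1 completed (1 total).
Step 3: advance 2 -> fork_pos = 8 + 2 = 10. Next multiple of 7 is 14 (not reached); still 1 fragment(s).
Step 4: advance 8 -> fork_pos = 10 + 8 = 18. Reached multiple(s) of 7: 14 -> fragment 2 completed (2 total).
Step 5: advance 6 -> fork_pos = 18 + 6 = 24. Reached multiple(s) of 7: 21 -> fragment 3 completed (3 total).
Check: final fork_pos = 24; the multiples of 7 that are <= 24 are 7..21 -> 24 // 7 = 3 completed fragment(s).

Answer: 3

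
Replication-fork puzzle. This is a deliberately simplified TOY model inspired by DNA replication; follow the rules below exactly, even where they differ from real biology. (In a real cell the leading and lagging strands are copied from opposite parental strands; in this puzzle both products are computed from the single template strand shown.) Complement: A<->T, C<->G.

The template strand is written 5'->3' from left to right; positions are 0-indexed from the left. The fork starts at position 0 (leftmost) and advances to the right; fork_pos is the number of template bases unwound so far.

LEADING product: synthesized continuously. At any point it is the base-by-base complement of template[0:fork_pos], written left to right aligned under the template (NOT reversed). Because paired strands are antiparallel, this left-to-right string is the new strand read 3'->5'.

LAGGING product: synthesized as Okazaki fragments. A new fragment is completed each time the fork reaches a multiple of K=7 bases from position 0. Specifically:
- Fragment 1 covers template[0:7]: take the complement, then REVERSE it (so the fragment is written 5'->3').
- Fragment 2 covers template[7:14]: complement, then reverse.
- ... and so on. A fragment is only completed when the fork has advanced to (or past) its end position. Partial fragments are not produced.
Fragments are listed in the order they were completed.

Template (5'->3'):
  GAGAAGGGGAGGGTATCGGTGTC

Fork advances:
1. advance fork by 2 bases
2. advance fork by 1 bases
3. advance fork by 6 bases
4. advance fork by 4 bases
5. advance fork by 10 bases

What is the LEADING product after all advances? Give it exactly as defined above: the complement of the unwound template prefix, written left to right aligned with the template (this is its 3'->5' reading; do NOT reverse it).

Step 1: advance 2 -> fork_pos = 0 + 2 = 2.
Step 2: advance 1 -> fork_pos = 2 + 1 = 3.
Step 3: advance 6 -> fork_pos = 3 + 6 = 9.
Step 4: advance 4 -> fork_pos = 9 + 4 = 13.
Step 5: advance 10 -> fork_pos = 13 + 10 = 23.
Unwound prefix: template[0:23] = GAGAAGGGGAGGGTATCGGTGTC
Complement it base by base (A<->T, C<->G), keeping left-to-right order:
  [0:5] GAGAA -> CTCTT
  [5:10] GGGGA -> CCCCT
  [10:15] GGGTA -> CCCAT
  [15:20] TCGGT -> AGCCA
  [20:23] GTC -> CAG
Concatenate: CTCTTCCCCTCCCATAGCCACAG (length 23; written aligned with the template, i.e. 3'->5').

Answer: CTCTTCCCCTCCCATAGCCACAG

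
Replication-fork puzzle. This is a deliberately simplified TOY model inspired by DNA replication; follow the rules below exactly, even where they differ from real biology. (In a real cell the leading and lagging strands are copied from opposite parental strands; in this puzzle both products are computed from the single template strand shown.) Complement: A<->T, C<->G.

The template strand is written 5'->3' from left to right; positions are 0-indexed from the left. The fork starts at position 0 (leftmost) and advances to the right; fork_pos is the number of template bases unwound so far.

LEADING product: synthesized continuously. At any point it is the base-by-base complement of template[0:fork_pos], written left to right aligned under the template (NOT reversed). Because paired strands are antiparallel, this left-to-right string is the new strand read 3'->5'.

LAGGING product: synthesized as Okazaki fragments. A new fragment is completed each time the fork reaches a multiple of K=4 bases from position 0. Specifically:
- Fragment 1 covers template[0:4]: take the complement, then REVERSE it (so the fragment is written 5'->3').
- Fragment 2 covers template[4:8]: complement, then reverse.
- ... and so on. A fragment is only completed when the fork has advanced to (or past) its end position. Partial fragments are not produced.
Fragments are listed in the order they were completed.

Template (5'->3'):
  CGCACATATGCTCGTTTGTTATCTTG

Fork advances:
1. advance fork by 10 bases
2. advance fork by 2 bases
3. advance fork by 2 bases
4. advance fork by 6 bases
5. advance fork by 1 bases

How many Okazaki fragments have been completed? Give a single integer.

Answer: 5

Derivation:
Step 1: advance 10 -> fork_pos = 0 + 10 = 10. Reached multiple(s) of 4: 4, 8 -> fragments 1-2 completed (2 total).
Step 2: advance 2 -> fork_pos = 10 + 2 = 12. Reached multiple(s) of 4: 12 -> fragment 3 completed (3 total).
Step 3: advance 2 -> fork_pos = 12 + 2 = 14. Next multiple of 4 is 16 (not reached); still 3 fragment(s).
Step 4: advance 6 -> fork_pos = 14 + 6 = 20. Reached multiple(s) of 4: 16, 20 -> fragments 4-5 completed (5 total).
Step 5: advance 1 -> fork_pos = 20 + 1 = 21. Next multiple of 4 is 24 (not reached); still 5 fragment(s).
Check: final fork_pos = 21; the multiples of 4 that are <= 21 are 4..20 -> 21 // 4 = 5 completed fragment(s).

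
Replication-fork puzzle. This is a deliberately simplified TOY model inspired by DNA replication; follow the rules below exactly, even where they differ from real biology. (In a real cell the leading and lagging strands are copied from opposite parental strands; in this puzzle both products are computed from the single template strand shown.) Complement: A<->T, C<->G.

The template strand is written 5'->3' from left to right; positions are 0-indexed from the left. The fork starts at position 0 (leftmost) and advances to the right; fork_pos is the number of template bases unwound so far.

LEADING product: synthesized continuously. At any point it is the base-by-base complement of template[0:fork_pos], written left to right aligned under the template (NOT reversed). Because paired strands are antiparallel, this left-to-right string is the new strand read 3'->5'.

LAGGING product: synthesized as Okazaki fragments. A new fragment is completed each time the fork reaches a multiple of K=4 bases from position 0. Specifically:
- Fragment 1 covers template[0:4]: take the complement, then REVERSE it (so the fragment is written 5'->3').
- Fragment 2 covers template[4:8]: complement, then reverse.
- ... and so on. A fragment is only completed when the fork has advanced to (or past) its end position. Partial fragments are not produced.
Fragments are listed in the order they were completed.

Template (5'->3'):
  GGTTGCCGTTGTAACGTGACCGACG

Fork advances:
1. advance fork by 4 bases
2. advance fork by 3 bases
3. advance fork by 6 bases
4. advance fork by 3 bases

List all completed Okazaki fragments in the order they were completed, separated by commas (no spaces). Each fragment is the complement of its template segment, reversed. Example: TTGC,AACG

Step 1: advance 4 -> fork_pos = 0 + 4 = 4. Reached multiple(s) of 4: 4 -> fragment 1 completed (1 total).
Step 2: advance 3 -> fork_pos = 4 + 3 = 7. Next multiple of 4 is 8 (not reached); still 1 fragment(s).
Step 3: advance 6 -> fork_pos = 7 + 6 = 13. Reached multiple(s) of 4: 8, 12 -> fragments 2-3 completed (3 total).
Step 4: advance 3 -> fork_pos = 13 + 3 = 16. Reached multiple(s) of 4: 16 -> fragment 4 completed (4 total).
Final fork_pos = 16, so 4 fragment(s) are complete. Build each: template segment -> complement -> reverse.
Fragment 1: template[0:4] = GGTT -> complement CCAA -> reversed AACC
Fragment 2: template[4:8] = GCCG -> complement CGGC -> reversed CGGC
Fragment 3: template[8:12] = TTGT -> complement AACA -> reversed ACAA
Fragment 4: template[12:16] = AACG -> complement TTGC -> reversed CGTT

Answer: AACC,CGGC,ACAA,CGTT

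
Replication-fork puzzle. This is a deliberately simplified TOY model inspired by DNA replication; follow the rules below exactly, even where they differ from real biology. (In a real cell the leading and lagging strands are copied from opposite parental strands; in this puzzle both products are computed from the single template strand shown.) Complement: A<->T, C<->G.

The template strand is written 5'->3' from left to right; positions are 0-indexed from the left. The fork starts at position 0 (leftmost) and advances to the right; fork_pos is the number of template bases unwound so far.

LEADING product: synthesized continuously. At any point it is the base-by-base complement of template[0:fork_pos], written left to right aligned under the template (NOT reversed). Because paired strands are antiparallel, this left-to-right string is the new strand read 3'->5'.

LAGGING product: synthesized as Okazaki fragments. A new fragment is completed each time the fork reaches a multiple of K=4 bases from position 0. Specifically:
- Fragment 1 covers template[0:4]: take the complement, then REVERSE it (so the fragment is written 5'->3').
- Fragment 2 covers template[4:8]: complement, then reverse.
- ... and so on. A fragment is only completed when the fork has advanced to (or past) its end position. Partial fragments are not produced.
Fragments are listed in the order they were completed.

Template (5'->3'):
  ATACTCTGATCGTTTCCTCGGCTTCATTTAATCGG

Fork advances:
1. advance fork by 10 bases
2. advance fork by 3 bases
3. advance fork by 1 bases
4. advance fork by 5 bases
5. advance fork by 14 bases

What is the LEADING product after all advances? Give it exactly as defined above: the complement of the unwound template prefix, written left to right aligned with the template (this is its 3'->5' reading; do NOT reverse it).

Step 1: advance 10 -> fork_pos = 0 + 10 = 10.
Step 2: advance 3 -> fork_pos = 10 + 3 = 13.
Step 3: advance 1 -> fork_pos = 13 + 1 = 14.
Step 4: advance 5 -> fork_pos = 14 + 5 = 19.
Step 5: advance 14 -> fork_pos = 19 + 14 = 33.
Unwound prefix: template[0:33] = ATACTCTGATCGTTTCCTCGGCTTCATTTAATC
Complement it base by base (A<->T, C<->G), keeping left-to-right order:
  [0:5] ATACT -> TATGA
  [5:10] CTGAT -> GACTA
  [10:15] CGTTT -> GCAAA
  [15:20] CCTCG -> GGAGC
  [20:25] GCTTC -> CGAAG
  [25:30] ATTTA -> TAAAT
  [30:33] ATC -> TAG
Concatenate: TATGAGACTAGCAAAGGAGCCGAAGTAAATTAG (length 33; written aligned with the template, i.e. 3'->5').

Answer: TATGAGACTAGCAAAGGAGCCGAAGTAAATTAG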